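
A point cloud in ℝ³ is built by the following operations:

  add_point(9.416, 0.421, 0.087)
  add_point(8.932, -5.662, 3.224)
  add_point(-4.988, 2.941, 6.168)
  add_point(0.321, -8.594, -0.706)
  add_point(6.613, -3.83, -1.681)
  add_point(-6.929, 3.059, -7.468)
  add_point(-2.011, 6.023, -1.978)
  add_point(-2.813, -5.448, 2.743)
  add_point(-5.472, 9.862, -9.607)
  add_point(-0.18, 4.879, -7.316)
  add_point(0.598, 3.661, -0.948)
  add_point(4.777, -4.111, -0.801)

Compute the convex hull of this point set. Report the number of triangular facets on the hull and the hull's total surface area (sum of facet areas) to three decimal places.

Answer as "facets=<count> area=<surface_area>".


Hull vertices (10/12): indices [0, 1, 2, 3, 4, 5, 6, 7, 8, 9].

Triangle areas on the boundary:
  f1: (p1, p2, p0) → 54.0658
  f2: (p9, p3, p5) → 51.5178
  f3: (p7, p3, p5) → 39.0515
  f4: (p7, p2, p5) → 60.7315
  f5: (p7, p1, p3) → 27.7785
  f6: (p7, p1, p2) → 53.2508
  f7: (p4, p9, p0) → 33.1758
  f8: (p4, p9, p3) → 49.2548
  f9: (p4, p1, p0) → 14.9852
  f10: (p4, p1, p3) → 22.7624
  f11: (p8, p9, p0) → 19.9627
  f12: (p8, p2, p5) → 48.2560
  f13: (p8, p9, p5) → 22.9712
  f14: (p6, p2, p0) → 59.3342
  f15: (p6, p8, p0) → 45.3204
  f16: (p6, p8, p2) → 28.0166
Σ area = 630.435

Euler: V−E+F = 10−24+16 = 2.

facets=16 area=630.435


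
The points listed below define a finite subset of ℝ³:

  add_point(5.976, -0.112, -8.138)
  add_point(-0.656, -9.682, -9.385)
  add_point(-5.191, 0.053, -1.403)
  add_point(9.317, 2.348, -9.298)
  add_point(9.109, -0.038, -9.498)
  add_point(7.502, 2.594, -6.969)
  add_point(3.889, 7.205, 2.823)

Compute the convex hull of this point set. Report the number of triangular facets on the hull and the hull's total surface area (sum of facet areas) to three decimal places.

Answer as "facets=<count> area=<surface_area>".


5 of the 7 inputs are extreme points: [1, 2, 3, 4, 6].

Facet areas (half cross-product norm):
  f1: (p1, p3, p2) → 98.0486
  f2: (p6, p3, p2) → 85.0619
  f3: (p6, p1, p2) → 76.2429
  f4: (p4, p1, p3) → 10.7488
  f5: (p4, p6, p3) → 15.7249
  f6: (p4, p6, p1) → 104.0506
Σ area = 389.878

Check V−E+F: 5 − 9 + 6 = 2.

facets=6 area=389.878


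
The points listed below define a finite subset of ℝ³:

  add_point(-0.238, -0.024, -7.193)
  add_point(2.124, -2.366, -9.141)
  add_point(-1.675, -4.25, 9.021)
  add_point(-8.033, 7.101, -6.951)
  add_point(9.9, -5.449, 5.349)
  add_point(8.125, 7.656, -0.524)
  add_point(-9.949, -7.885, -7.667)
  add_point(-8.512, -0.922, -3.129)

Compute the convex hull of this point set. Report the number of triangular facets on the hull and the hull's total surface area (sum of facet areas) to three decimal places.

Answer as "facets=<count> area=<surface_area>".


facets=10 area=886.028

Hull vertices (7/8): indices [1, 2, 3, 4, 5, 6, 7].

Triangle areas on the boundary:
  f1: (p2, p4, p6) → 114.8048
  f2: (p2, p5, p4) → 87.9797
  f3: (p3, p2, p5) → 149.0145
  f4: (p1, p4, p6) → 108.2310
  f5: (p1, p5, p4) → 99.0040
  f6: (p1, p3, p6) → 86.3558
  f7: (p1, p3, p5) → 98.5452
  f8: (p7, p2, p6) → 56.7214
  f9: (p7, p3, p6) → 32.0060
  f10: (p7, p3, p2) → 53.3652
Σ area = 886.028

Euler: V−E+F = 7−15+10 = 2.


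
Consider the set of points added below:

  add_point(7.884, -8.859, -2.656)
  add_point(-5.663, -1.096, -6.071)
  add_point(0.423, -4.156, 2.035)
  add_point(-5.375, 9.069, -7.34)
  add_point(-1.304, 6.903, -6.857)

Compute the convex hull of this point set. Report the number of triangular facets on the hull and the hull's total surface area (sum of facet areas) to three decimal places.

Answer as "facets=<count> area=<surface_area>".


Hull vertices (5/5): indices [0, 1, 2, 3, 4].

Facet areas (half cross-product norm):
  f1: (p2, p0, p1) → 51.7528
  f2: (p2, p3, p1) → 50.5041
  f3: (p4, p0, p1) → 73.0125
  f4: (p4, p3, p1) → 21.1972
  f5: (p4, p2, p0) → 70.4536
  f6: (p4, p2, p3) → 28.0558
Σ area = 294.976

Euler characteristic 5−9+6 = 2 ✓

facets=6 area=294.976


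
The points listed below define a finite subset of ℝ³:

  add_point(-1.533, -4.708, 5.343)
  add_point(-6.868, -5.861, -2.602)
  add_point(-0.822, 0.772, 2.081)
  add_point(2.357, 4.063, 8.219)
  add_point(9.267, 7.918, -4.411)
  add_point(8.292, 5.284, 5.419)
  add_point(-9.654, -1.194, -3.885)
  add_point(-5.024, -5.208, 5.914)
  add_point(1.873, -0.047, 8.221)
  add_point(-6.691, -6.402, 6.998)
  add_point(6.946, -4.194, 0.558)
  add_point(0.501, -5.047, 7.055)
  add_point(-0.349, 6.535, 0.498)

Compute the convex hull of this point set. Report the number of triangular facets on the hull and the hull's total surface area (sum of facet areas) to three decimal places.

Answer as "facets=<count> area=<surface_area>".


facets=16 area=704.409

Points on the hull: [1, 3, 4, 5, 6, 8, 9, 10, 11, 12] (10 of 13).

Per-facet area ½‖(b−a)×(c−a)‖:
  f1: (p12, p4, p6) → 57.9354
  f2: (p1, p9, p6) → 25.7357
  f3: (p1, p10, p9) → 66.7320
  f4: (p1, p4, p6) → 58.4667
  f5: (p1, p10, p4) → 93.0787
  f6: (p11, p8, p9) → 17.5611
  f7: (p11, p10, p9) → 23.9944
  f8: (p5, p12, p4) → 46.4451
  f9: (p5, p10, p4) → 53.8182
  f10: (p5, p11, p8) → 16.9671
  f11: (p5, p11, p10) → 48.7807
  f12: (p3, p5, p8) → 13.2355
  f13: (p3, p5, p12) → 28.2004
  f14: (p3, p8, p9) → 16.2604
  f15: (p3, p9, p6) → 85.9666
  f16: (p3, p12, p6) → 51.2309
Σ area = 704.409

Euler characteristic 10−24+16 = 2 ✓


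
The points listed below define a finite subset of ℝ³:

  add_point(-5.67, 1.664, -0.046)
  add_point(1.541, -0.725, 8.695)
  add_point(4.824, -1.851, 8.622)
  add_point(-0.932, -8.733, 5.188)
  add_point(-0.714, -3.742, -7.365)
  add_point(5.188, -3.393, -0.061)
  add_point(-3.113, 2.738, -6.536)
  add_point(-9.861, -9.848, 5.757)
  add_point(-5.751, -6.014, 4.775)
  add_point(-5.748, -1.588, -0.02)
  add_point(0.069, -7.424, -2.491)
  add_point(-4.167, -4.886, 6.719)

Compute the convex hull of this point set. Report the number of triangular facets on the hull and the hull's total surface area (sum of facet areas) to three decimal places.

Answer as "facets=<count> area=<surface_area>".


9 of the 12 inputs are extreme points: [0, 1, 2, 3, 4, 5, 6, 7, 10].

Per-facet area ½‖(b−a)×(c−a)‖:
  f1: (p4, p6, p7) → 59.4811
  f2: (p4, p6, p5) → 32.5679
  f3: (p0, p6, p7) → 36.9599
  f4: (p0, p1, p7) → 74.7337
  f5: (p0, p1, p6) → 35.3945
  f6: (p2, p3, p5) → 37.8153
  f7: (p2, p6, p5) → 49.1145
  f8: (p2, p1, p6) → 26.8088
  f9: (p2, p1, p7) → 22.0664
  f10: (p2, p3, p7) → 32.5583
  f11: (p10, p4, p5) → 21.4068
  f12: (p10, p3, p5) → 26.9937
  f13: (p10, p4, p7) → 34.7590
  f14: (p10, p3, p7) → 34.6279
Σ area = 525.288

Check V−E+F: 9 − 21 + 14 = 2.

facets=14 area=525.288


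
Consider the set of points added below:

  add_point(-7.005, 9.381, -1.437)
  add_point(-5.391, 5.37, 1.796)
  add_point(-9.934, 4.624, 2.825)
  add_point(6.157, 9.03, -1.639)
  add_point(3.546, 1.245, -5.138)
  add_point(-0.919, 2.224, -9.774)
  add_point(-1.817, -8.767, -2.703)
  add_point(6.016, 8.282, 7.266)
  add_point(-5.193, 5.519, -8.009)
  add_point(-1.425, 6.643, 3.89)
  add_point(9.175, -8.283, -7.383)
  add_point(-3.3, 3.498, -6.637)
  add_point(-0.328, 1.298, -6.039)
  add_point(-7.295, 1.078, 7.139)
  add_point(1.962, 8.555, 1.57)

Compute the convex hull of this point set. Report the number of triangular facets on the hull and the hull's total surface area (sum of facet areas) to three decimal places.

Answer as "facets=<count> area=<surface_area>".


Extreme-point indices: [0, 2, 3, 5, 6, 7, 8, 10, 13] — 9 of 15 on the boundary.

Facet areas (half cross-product norm):
  f1: (p13, p7, p2) → 46.4682
  f2: (p0, p7, p2) → 55.1197
  f3: (p6, p7, p10) → 124.7580
  f4: (p6, p13, p7) → 113.2151
  f5: (p6, p13, p2) → 46.0704
  f6: (p6, p5, p10) → 74.5015
  f7: (p3, p0, p7) → 58.8209
  f8: (p3, p7, p10) → 80.3334
  f9: (p3, p5, p10) → 93.6291
  f10: (p8, p3, p5) → 36.0498
  f11: (p8, p3, p0) → 49.8526
  f12: (p8, p0, p2) → 26.4934
  f13: (p8, p6, p2) → 88.4932
  f14: (p8, p6, p5) → 35.8351
Σ area = 929.640

Check V−E+F: 9 − 21 + 14 = 2.

facets=14 area=929.640


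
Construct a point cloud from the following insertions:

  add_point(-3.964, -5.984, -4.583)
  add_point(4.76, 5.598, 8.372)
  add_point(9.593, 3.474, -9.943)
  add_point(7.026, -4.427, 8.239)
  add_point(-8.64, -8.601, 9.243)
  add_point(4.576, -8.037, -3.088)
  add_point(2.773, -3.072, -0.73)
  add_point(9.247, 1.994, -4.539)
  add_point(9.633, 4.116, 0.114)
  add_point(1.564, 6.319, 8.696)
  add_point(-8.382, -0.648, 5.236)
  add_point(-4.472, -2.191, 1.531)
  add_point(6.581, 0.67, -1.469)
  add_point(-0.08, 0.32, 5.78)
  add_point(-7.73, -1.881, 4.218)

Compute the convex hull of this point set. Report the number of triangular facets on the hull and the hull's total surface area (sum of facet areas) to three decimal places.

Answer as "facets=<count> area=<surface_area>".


facets=16 area=907.022

Extreme-point indices: [0, 1, 2, 3, 4, 5, 7, 8, 9, 10] — 10 of 15 on the boundary.

Area of each hull facet:
  f1: (p2, p9, p8) → 41.6713
  f2: (p3, p9, p4) → 95.7869
  f3: (p10, p9, p4) → 51.7421
  f4: (p10, p2, p9) → 129.3616
  f5: (p1, p9, p8) → 12.7199
  f6: (p1, p3, p8) → 48.0026
  f7: (p1, p3, p9) → 15.2853
  f8: (p5, p3, p4) → 96.3127
  f9: (p7, p2, p8) → 9.3614
  f10: (p7, p3, p8) → 29.5217
  f11: (p7, p5, p2) → 28.8711
  f12: (p7, p5, p3) → 65.9074
  f13: (p0, p10, p2) → 99.6940
  f14: (p0, p5, p2) → 63.5732
  f15: (p0, p10, p4) → 53.5210
  f16: (p0, p5, p4) → 65.6902
Σ area = 907.022

Euler characteristic 10−24+16 = 2 ✓


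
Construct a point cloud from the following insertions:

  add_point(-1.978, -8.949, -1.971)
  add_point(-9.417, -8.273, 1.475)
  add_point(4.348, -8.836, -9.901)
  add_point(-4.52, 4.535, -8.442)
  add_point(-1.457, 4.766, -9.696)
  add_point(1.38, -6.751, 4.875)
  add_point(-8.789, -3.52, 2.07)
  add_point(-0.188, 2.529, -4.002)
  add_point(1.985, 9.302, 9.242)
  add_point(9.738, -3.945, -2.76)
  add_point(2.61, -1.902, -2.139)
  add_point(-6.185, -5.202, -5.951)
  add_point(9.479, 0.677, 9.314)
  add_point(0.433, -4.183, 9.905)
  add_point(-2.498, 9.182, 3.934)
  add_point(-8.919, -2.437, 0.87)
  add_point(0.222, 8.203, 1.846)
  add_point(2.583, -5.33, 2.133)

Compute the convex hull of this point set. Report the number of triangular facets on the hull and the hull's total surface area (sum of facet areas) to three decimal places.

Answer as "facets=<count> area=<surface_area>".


facets=26 area=1111.445

Hull vertices (15/18): indices [0, 1, 2, 3, 4, 5, 6, 8, 9, 11, 12, 13, 14, 15, 16].

Per-facet area ½‖(b−a)×(c−a)‖:
  f1: (p5, p13, p1) → 32.2548
  f2: (p12, p8, p9) → 70.9835
  f3: (p12, p13, p8) → 57.3268
  f4: (p12, p5, p9) → 63.4859
  f5: (p12, p5, p13) → 29.4470
  f6: (p2, p4, p9) → 73.1375
  f7: (p2, p5, p9) → 59.4221
  f8: (p16, p8, p9) → 59.9308
  f9: (p16, p4, p9) → 89.6001
  f10: (p16, p14, p8) → 12.3800
  f11: (p16, p14, p4) → 18.4109
  f12: (p11, p2, p1) → 44.0401
  f13: (p0, p5, p1) → 32.6403
  f14: (p0, p2, p1) → 18.9900
  f15: (p0, p2, p5) → 36.7609
  f16: (p6, p14, p8) → 45.5510
  f17: (p6, p13, p1) → 29.0456
  f18: (p6, p13, p8) → 82.3503
  f19: (p3, p14, p4) → 21.7981
  f20: (p3, p2, p4) → 23.3780
  f21: (p3, p11, p2) → 60.0839
  f22: (p15, p6, p14) → 10.2833
  f23: (p15, p3, p14) → 74.4887
  f24: (p15, p6, p1) → 3.2573
  f25: (p15, p11, p1) → 22.4948
  f26: (p15, p3, p11) → 39.9033
Σ area = 1111.445

Euler: V−E+F = 15−39+26 = 2.


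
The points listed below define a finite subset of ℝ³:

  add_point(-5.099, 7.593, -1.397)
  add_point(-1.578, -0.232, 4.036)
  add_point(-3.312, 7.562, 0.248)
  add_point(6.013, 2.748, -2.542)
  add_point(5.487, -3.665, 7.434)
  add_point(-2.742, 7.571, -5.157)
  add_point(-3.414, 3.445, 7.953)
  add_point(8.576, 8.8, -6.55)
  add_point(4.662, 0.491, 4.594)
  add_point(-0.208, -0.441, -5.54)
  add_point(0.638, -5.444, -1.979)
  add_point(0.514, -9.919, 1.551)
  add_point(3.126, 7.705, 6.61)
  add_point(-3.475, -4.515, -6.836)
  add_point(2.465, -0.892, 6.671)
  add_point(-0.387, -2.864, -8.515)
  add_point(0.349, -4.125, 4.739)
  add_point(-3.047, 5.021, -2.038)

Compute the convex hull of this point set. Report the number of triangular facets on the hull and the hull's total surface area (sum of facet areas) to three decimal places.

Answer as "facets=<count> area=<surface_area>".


facets=14 area=782.045

Hull vertices (9/18): indices [0, 4, 5, 6, 7, 11, 12, 13, 15].

Facet areas (half cross-product norm):
  f1: (p15, p11, p7) → 87.3130
  f2: (p12, p7, p0) → 76.2277
  f3: (p12, p6, p0) → 39.9116
  f4: (p5, p7, p0) → 19.8359
  f5: (p5, p15, p7) → 63.6290
  f6: (p13, p15, p11) → 20.1679
  f7: (p13, p6, p0) → 69.3061
  f8: (p13, p6, p11) → 80.5675
  f9: (p13, p5, p0) → 27.0149
  f10: (p13, p5, p15) → 21.6631
  f11: (p4, p6, p11) → 56.5534
  f12: (p4, p12, p6) → 42.8308
  f13: (p4, p11, p7) → 94.0309
  f14: (p4, p12, p7) → 82.9929
Σ area = 782.045

Euler characteristic 9−21+14 = 2 ✓


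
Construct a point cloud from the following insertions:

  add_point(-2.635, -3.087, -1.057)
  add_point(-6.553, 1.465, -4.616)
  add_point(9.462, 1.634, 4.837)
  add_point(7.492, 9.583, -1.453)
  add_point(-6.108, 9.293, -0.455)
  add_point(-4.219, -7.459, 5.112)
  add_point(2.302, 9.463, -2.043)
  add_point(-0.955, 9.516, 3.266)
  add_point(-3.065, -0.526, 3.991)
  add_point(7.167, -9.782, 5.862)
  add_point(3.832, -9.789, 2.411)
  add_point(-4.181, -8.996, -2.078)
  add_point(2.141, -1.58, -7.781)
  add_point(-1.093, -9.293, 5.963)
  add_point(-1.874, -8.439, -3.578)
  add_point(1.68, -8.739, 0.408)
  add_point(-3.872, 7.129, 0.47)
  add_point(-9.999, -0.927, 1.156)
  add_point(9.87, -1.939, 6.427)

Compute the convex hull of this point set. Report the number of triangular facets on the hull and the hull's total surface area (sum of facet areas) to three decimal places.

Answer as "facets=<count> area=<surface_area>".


15 of the 19 inputs are extreme points: [1, 2, 3, 4, 5, 6, 7, 9, 10, 11, 12, 13, 14, 17, 18].

Facet areas (half cross-product norm):
  f1: (p12, p3, p18) → 92.7302
  f2: (p13, p7, p18) → 104.6374
  f3: (p11, p13, p10) → 25.4107
  f4: (p9, p12, p18) → 65.9818
  f5: (p9, p10, p12) → 24.2355
  f6: (p9, p13, p18) → 33.1456
  f7: (p9, p13, p10) → 14.4703
  f8: (p2, p3, p18) → 5.2787
  f9: (p2, p7, p18) → 19.0897
  f10: (p2, p7, p3) → 49.4953
  f11: (p4, p7, p17) → 34.1884
  f12: (p5, p7, p17) → 66.8142
  f13: (p5, p13, p7) → 30.3410
  f14: (p5, p11, p17) → 34.0147
  f15: (p5, p11, p13) → 13.5935
  f16: (p14, p10, p12) → 37.2343
  f17: (p14, p11, p10) → 11.6403
  f18: (p1, p4, p17) → 31.6119
  f19: (p1, p11, p17) → 36.0339
  f20: (p1, p14, p12) → 41.6002
  f21: (p1, p14, p11) → 15.3330
  f22: (p6, p7, p3) → 14.7445
  f23: (p6, p4, p7) → 19.7508
  f24: (p6, p12, p3) → 32.3950
  f25: (p6, p1, p12) → 55.1297
  f26: (p6, p1, p4) → 37.9843
Σ area = 946.885

Euler: V−E+F = 15−39+26 = 2.

facets=26 area=946.885


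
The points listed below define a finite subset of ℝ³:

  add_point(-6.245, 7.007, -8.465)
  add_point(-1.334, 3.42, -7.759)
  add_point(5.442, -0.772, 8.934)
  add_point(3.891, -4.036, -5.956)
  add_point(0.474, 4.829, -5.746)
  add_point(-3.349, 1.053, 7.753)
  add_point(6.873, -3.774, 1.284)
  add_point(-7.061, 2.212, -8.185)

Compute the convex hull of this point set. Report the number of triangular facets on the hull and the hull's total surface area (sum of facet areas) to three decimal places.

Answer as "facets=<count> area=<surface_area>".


facets=12 area=494.772

Extreme-point indices: [0, 1, 2, 3, 4, 5, 6, 7] — 8 of 8 on the boundary.

Triangle areas on the boundary:
  f1: (p4, p3, p6) → 37.0901
  f2: (p4, p2, p6) → 52.6417
  f3: (p4, p2, p0) → 45.4034
  f4: (p5, p2, p6) → 37.4994
  f5: (p5, p3, p6) → 50.2536
  f6: (p5, p3, p7) → 96.3942
  f7: (p5, p0, p7) → 39.8107
  f8: (p5, p2, p0) → 74.3083
  f9: (p1, p4, p0) → 8.9625
  f10: (p1, p4, p3) → 14.0985
  f11: (p1, p0, p7) → 13.3268
  f12: (p1, p3, p7) → 24.9824
Σ area = 494.772

Euler characteristic 8−18+12 = 2 ✓


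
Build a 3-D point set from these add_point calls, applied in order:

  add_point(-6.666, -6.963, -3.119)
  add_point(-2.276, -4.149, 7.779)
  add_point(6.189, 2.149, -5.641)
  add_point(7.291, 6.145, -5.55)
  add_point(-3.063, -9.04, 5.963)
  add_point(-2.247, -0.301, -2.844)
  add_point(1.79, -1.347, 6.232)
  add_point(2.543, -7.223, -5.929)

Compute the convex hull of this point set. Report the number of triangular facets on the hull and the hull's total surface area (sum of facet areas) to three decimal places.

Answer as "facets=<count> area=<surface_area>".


facets=12 area=448.224

Points on the hull: [0, 1, 2, 3, 4, 5, 6, 7] (8 of 8).

Area of each hull facet:
  f1: (p7, p3, p0) → 65.4743
  f2: (p4, p7, p0) → 47.9300
  f3: (p4, p1, p0) → 25.9502
  f4: (p5, p3, p0) → 21.4106
  f5: (p5, p1, p0) → 43.7217
  f6: (p5, p1, p3) → 61.1453
  f7: (p6, p1, p3) → 23.6507
  f8: (p6, p4, p1) → 11.6915
  f9: (p6, p4, p7) → 57.3221
  f10: (p2, p7, p3) → 2.1260
  f11: (p2, p6, p3) → 25.7463
  f12: (p2, p6, p7) → 62.0551
Σ area = 448.224

Euler characteristic 8−18+12 = 2 ✓


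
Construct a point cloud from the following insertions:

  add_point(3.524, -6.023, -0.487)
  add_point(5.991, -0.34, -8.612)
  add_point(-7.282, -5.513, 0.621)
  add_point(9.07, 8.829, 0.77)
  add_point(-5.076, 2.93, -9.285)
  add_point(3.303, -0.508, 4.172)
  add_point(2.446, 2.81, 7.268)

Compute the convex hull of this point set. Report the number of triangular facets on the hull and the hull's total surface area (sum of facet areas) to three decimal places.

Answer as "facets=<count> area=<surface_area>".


facets=10 area=594.655

Hull vertices (7/7): indices [0, 1, 2, 3, 4, 5, 6].

Facet areas (half cross-product norm):
  f1: (p6, p0, p2) → 62.9756
  f2: (p6, p4, p2) → 94.3339
  f3: (p6, p4, p3) → 96.2087
  f4: (p1, p0, p2) → 53.0860
  f5: (p1, p4, p2) → 76.1425
  f6: (p1, p0, p3) → 68.3425
  f7: (p1, p4, p3) → 77.7082
  f8: (p5, p0, p3) → 37.7685
  f9: (p5, p6, p3) → 25.3734
  f10: (p5, p6, p0) → 2.7158
Σ area = 594.655

Euler: V−E+F = 7−15+10 = 2.


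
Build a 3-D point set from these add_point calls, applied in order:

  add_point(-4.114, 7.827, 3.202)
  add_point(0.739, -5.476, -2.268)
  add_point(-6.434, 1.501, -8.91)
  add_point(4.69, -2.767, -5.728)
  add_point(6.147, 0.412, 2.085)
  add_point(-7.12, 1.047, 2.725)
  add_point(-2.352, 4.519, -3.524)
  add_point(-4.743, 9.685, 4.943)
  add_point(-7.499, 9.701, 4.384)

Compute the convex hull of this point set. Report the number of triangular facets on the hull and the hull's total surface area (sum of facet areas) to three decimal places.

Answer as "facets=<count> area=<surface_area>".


facets=12 area=478.165

Extreme-point indices: [1, 2, 3, 4, 5, 6, 7, 8] — 8 of 9 on the boundary.

Area of each hull facet:
  f1: (p5, p1, p4) → 50.9863
  f2: (p5, p2, p8) → 50.8394
  f3: (p5, p2, p1) → 58.9926
  f4: (p6, p2, p8) → 35.2226
  f5: (p7, p5, p8) → 12.4006
  f6: (p7, p5, p4) → 60.1170
  f7: (p7, p6, p8) → 14.3130
  f8: (p7, p6, p4) → 55.9337
  f9: (p3, p6, p4) → 41.7487
  f10: (p3, p6, p2) → 38.2901
  f11: (p3, p1, p4) → 24.4863
  f12: (p3, p2, p1) → 34.8347
Σ area = 478.165

Euler characteristic 8−18+12 = 2 ✓


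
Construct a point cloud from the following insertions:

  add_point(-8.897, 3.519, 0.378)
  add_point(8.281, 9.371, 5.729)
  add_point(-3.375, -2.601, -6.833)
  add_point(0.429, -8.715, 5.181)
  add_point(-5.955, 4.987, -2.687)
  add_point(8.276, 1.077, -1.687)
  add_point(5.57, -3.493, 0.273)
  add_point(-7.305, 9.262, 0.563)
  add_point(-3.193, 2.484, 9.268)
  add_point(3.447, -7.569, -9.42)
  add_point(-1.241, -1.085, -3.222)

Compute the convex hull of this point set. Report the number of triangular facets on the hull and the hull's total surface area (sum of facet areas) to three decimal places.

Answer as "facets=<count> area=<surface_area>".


Hull vertices (10/11): indices [0, 1, 2, 3, 4, 5, 6, 7, 8, 9].

Area of each hull facet:
  f1: (p8, p3, p0) → 66.0859
  f2: (p8, p3, p1) → 85.5859
  f3: (p6, p3, p1) → 56.5851
  f4: (p6, p9, p3) → 46.6772
  f5: (p7, p8, p0) → 31.5497
  f6: (p7, p8, p1) → 80.0680
  f7: (p7, p4, p0) → 11.8412
  f8: (p2, p4, p0) → 19.7563
  f9: (p2, p4, p9) → 22.2758
  f10: (p2, p3, p0) → 75.3923
  f11: (p2, p9, p3) → 60.5151
  f12: (p5, p4, p9) → 90.4502
  f13: (p5, p6, p1) → 29.2427
  f14: (p5, p6, p9) → 30.2455
  f15: (p5, p7, p1) → 89.2076
  f16: (p5, p7, p4) → 37.5534
Σ area = 833.032

Check V−E+F: 10 − 24 + 16 = 2.

facets=16 area=833.032


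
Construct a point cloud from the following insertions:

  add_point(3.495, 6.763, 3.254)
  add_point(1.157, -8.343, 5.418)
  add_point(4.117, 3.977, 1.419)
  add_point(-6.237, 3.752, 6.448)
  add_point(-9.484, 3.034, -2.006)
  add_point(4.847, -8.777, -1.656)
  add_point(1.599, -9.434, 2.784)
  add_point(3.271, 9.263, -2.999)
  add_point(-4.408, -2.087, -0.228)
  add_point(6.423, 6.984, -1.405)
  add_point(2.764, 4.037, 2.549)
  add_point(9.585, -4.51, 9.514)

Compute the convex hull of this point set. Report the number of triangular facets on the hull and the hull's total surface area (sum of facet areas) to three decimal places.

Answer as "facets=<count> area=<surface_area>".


facets=14 area=720.499

Hull vertices (9/12): indices [0, 1, 3, 4, 5, 6, 7, 9, 11].

Triangle areas on the boundary:
  f1: (p3, p7, p4) → 61.8554
  f2: (p5, p7, p4) → 120.4169
  f3: (p5, p6, p4) → 47.9671
  f4: (p5, p6, p11) → 31.9827
  f5: (p0, p3, p11) → 76.0757
  f6: (p0, p3, p7) → 33.6660
  f7: (p1, p6, p11) → 13.4788
  f8: (p1, p3, p11) → 71.7103
  f9: (p1, p6, p4) → 24.8630
  f10: (p1, p3, p4) → 64.4763
  f11: (p9, p5, p11) → 94.2132
  f12: (p9, p5, p7) → 29.5843
  f13: (p9, p0, p11) → 38.6533
  f14: (p9, p0, p7) → 11.5565
Σ area = 720.499

Euler: V−E+F = 9−21+14 = 2.


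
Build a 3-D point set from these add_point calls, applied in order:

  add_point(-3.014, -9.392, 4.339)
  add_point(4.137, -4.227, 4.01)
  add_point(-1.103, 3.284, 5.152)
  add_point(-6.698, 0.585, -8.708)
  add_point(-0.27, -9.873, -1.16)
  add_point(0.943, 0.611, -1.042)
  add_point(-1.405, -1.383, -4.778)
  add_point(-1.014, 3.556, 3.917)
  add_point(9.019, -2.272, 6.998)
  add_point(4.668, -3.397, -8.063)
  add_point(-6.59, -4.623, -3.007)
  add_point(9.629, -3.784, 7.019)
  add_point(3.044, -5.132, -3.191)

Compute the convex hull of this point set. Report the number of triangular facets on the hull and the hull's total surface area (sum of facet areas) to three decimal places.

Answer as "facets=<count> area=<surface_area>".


facets=14 area=608.250

Hull vertices (9/13): indices [0, 2, 3, 4, 7, 8, 9, 10, 11].

Area of each hull facet:
  f1: (p9, p4, p3) → 63.0642
  f2: (p9, p4, p11) → 74.1683
  f3: (p9, p7, p3) → 79.7766
  f4: (p0, p4, p11) → 42.5567
  f5: (p8, p9, p11) → 12.7981
  f6: (p8, p9, p7) → 84.6014
  f7: (p8, p0, p11) → 11.4802
  f8: (p10, p4, p3) → 26.1857
  f9: (p10, p0, p4) → 25.4976
  f10: (p2, p10, p0) → 55.8927
  f11: (p2, p8, p7) → 7.2697
  f12: (p2, p8, p0) → 70.8896
  f13: (p2, p7, p3) → 5.4409
  f14: (p2, p10, p3) → 48.6282
Σ area = 608.250

Euler characteristic 9−21+14 = 2 ✓


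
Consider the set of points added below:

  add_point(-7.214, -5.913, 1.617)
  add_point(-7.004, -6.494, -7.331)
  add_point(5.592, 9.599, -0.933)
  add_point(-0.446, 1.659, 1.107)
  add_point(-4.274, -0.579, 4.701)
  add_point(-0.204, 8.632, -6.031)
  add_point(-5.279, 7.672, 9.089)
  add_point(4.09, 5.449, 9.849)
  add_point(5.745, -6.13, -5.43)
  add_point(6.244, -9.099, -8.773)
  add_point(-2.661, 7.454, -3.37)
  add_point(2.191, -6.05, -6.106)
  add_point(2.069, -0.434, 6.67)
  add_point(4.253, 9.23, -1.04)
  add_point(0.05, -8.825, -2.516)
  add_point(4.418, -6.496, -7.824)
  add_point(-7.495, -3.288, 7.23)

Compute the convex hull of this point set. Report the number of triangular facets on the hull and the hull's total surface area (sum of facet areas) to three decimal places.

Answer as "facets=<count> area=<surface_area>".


facets=18 area=975.204

Extreme-point indices: [0, 1, 2, 5, 6, 7, 9, 10, 12, 14, 16] — 11 of 17 on the boundary.

Triangle areas on the boundary:
  f1: (p7, p2, p9) → 118.1007
  f2: (p12, p7, p16) → 30.4032
  f3: (p12, p7, p9) → 44.0353
  f4: (p14, p1, p9) → 38.3392
  f5: (p14, p12, p16) → 60.0476
  f6: (p14, p12, p9) → 50.2300
  f7: (p6, p1, p16) → 78.8330
  f8: (p6, p7, p16) → 54.7330
  f9: (p6, p7, p2) → 56.2407
  f10: (p5, p2, p9) → 74.0918
  f11: (p5, p1, p9) → 110.2713
  f12: (p5, p6, p2) → 57.5876
  f13: (p0, p1, p16) → 10.1376
  f14: (p0, p14, p16) → 21.9791
  f15: (p0, p14, p1) → 34.2246
  f16: (p10, p6, p1) → 94.1548
  f17: (p10, p5, p1) → 27.6084
  f18: (p10, p5, p6) → 14.1860
Σ area = 975.204

Euler characteristic 11−27+18 = 2 ✓


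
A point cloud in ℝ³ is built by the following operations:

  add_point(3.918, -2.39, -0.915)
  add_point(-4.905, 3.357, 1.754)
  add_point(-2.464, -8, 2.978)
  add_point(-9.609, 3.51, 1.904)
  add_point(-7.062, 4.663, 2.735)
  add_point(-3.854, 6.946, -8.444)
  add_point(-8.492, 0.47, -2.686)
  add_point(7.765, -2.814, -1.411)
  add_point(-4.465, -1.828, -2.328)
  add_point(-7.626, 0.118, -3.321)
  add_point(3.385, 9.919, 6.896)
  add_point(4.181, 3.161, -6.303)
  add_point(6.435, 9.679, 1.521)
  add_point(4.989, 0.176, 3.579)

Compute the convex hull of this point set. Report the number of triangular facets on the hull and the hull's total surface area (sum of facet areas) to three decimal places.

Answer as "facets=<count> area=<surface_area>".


facets=18 area=709.839

Extreme-point indices: [2, 3, 5, 6, 7, 8, 9, 10, 11, 12, 13] — 11 of 14 on the boundary.

Triangle areas on the boundary:
  f1: (p5, p10, p3) → 91.7323
  f2: (p2, p10, p3) → 103.4095
  f3: (p12, p10, p7) → 38.2295
  f4: (p12, p5, p10) → 43.6231
  f5: (p13, p10, p7) → 22.3283
  f6: (p13, p2, p7) → 35.5472
  f7: (p13, p2, p10) → 45.9928
  f8: (p6, p5, p3) → 26.9556
  f9: (p6, p2, p3) → 33.0945
  f10: (p8, p2, p7) → 48.4258
  f11: (p11, p12, p7) → 44.2414
  f12: (p11, p12, p5) → 47.3712
  f13: (p11, p8, p7) → 44.8145
  f14: (p11, p8, p5) → 44.3447
  f15: (p9, p6, p5) → 4.8550
  f16: (p9, p8, p5) → 17.6375
  f17: (p9, p6, p2) → 6.2807
  f18: (p9, p8, p2) → 10.9552
Σ area = 709.839

Euler characteristic 11−27+18 = 2 ✓


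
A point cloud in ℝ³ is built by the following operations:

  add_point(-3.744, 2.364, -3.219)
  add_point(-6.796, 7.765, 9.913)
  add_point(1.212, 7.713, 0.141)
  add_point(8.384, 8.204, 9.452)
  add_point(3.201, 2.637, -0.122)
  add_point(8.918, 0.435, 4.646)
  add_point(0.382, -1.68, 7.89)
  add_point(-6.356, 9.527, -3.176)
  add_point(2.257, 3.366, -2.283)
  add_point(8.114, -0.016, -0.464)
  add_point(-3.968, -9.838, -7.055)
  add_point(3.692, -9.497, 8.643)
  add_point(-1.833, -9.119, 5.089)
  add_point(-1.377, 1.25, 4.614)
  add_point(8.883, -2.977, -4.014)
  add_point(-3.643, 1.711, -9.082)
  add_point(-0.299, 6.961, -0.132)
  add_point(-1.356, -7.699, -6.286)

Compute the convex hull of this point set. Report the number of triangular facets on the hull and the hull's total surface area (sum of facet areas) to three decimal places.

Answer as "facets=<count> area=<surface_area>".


facets=16 area=1147.415

Hull vertices (10/18): indices [1, 2, 3, 5, 7, 10, 11, 12, 14, 15].

Facet areas (half cross-product norm):
  f1: (p7, p10, p1) → 131.1421
  f2: (p3, p7, p1) → 100.1586
  f3: (p3, p11, p1) → 133.5840
  f4: (p3, p11, p5) → 47.0175
  f5: (p14, p11, p5) → 55.4447
  f6: (p14, p11, p10) → 106.7001
  f7: (p14, p3, p5) → 25.5748
  f8: (p12, p10, p1) → 108.6052
  f9: (p12, p11, p1) → 59.4558
  f10: (p12, p11, p10) → 30.0628
  f11: (p15, p7, p10) → 45.3454
  f12: (p15, p14, p10) → 78.2707
  f13: (p2, p3, p7) → 26.4639
  f14: (p2, p14, p3) → 80.9650
  f15: (p2, p15, p7) → 42.3277
  f16: (p2, p15, p14) → 76.2963
Σ area = 1147.415

Euler: V−E+F = 10−24+16 = 2.


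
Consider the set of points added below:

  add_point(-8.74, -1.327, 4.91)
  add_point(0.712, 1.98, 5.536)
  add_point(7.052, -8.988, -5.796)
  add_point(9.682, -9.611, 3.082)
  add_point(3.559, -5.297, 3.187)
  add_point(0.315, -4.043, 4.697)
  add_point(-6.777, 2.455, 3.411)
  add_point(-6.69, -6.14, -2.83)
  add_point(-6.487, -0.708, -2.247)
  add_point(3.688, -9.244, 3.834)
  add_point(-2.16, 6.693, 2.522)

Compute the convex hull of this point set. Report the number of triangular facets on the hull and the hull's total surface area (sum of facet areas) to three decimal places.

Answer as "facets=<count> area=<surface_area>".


facets=16 area=571.163

Hull vertices (10/11): indices [0, 1, 2, 3, 5, 6, 7, 8, 9, 10].

Facet areas (half cross-product norm):
  f1: (p2, p10, p3) → 90.6321
  f2: (p8, p2, p10) → 79.1624
  f3: (p1, p10, p0) → 30.8225
  f4: (p1, p10, p3) → 29.1752
  f5: (p7, p8, p0) → 20.5789
  f6: (p7, p8, p2) → 38.5415
  f7: (p6, p10, p0) → 5.4615
  f8: (p6, p8, p0) → 14.5822
  f9: (p6, p8, p10) → 20.2325
  f10: (p5, p1, p0) → 28.0767
  f11: (p9, p2, p3) → 27.6937
  f12: (p9, p7, p2) → 63.1218
  f13: (p9, p7, p0) → 58.9075
  f14: (p9, p5, p0) → 19.3059
  f15: (p9, p1, p3) → 33.5592
  f16: (p9, p5, p1) → 11.3098
Σ area = 571.163

Euler characteristic 10−24+16 = 2 ✓


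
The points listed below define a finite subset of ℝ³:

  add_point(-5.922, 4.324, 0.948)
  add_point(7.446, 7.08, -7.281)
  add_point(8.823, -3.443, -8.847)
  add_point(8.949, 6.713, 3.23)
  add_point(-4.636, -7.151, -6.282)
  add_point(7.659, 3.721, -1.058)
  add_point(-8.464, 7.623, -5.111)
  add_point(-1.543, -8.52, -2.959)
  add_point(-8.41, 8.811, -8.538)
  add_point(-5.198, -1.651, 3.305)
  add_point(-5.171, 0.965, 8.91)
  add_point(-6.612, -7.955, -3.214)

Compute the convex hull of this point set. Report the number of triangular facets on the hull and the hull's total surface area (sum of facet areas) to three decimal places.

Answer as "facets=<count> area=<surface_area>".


Hull vertices (9/12): indices [1, 2, 3, 4, 6, 7, 8, 10, 11].

Triangle areas on the boundary:
  f1: (p10, p3, p6) → 124.0318
  f2: (p10, p7, p3) → 122.9526
  f3: (p2, p7, p3) → 101.8287
  f4: (p11, p10, p6) → 105.1861
  f5: (p11, p10, p7) → 38.5158
  f6: (p1, p2, p3) → 56.7429
  f7: (p4, p2, p7) → 30.5946
  f8: (p4, p11, p7) → 8.4716
  f9: (p8, p3, p6) → 31.9807
  f10: (p8, p1, p3) → 82.8779
  f11: (p8, p1, p2) → 83.6804
  f12: (p8, p4, p2) → 117.2885
  f13: (p8, p11, p6) → 25.8135
  f14: (p8, p4, p11) → 30.3169
Σ area = 960.282

Euler: V−E+F = 9−21+14 = 2.

facets=14 area=960.282


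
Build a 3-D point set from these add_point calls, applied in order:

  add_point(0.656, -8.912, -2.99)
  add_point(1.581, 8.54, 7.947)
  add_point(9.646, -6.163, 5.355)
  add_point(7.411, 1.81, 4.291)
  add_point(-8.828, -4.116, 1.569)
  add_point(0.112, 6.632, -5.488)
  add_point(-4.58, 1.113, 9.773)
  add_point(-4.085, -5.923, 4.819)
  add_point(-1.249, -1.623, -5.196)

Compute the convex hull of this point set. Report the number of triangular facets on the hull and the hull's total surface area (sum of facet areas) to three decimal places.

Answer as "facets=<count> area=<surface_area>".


facets=14 area=722.887

Points on the hull: [0, 1, 2, 3, 4, 5, 6, 7, 8] (9 of 9).

Triangle areas on the boundary:
  f1: (p0, p5, p2) → 98.6448
  f2: (p6, p1, p2) → 78.6957
  f3: (p6, p5, p4) → 81.1188
  f4: (p6, p5, p1) → 67.0208
  f5: (p3, p1, p2) → 25.0678
  f6: (p3, p5, p2) → 44.0234
  f7: (p3, p5, p1) → 60.0190
  f8: (p8, p5, p4) → 40.5836
  f9: (p8, p0, p4) → 39.9844
  f10: (p8, p0, p5) → 15.2399
  f11: (p7, p6, p4) → 25.9688
  f12: (p7, p6, p2) → 59.1582
  f13: (p7, p0, p4) → 28.9384
  f14: (p7, p0, p2) → 58.4233
Σ area = 722.887

Euler: V−E+F = 9−21+14 = 2.


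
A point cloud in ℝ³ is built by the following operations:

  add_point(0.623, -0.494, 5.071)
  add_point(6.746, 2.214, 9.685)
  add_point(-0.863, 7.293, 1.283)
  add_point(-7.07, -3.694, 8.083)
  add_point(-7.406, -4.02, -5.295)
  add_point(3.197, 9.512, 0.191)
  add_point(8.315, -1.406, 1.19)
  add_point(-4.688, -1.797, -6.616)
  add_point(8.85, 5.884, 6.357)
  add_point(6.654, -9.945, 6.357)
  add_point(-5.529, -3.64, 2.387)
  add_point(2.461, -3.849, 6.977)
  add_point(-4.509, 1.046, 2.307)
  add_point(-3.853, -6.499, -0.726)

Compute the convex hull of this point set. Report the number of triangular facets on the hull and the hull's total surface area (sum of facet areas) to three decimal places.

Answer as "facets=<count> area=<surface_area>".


Points on the hull: [1, 2, 3, 4, 5, 6, 7, 8, 9, 12, 13] (11 of 14).

Per-facet area ½‖(b−a)×(c−a)‖:
  f1: (p1, p9, p8) → 29.4355
  f2: (p2, p1, p8) → 29.7237
  f3: (p6, p9, p8) → 41.4577
  f4: (p7, p2, p4) → 21.4489
  f5: (p7, p9, p4) → 35.6863
  f6: (p7, p6, p9) → 76.3629
  f7: (p5, p2, p8) → 21.2851
  f8: (p5, p6, p8) → 40.5911
  f9: (p5, p7, p2) → 26.8101
  f10: (p5, p7, p6) → 84.8290
  f11: (p13, p9, p4) → 13.3745
  f12: (p3, p2, p1) → 82.7428
  f13: (p3, p1, p9) → 86.8023
  f14: (p3, p13, p9) → 63.5694
  f15: (p3, p13, p4) → 28.8121
  f16: (p12, p2, p4) → 30.4816
  f17: (p12, p3, p4) → 37.3314
  f18: (p12, p3, p2) → 18.1439
Σ area = 768.888

Euler: V−E+F = 11−27+18 = 2.

facets=18 area=768.888


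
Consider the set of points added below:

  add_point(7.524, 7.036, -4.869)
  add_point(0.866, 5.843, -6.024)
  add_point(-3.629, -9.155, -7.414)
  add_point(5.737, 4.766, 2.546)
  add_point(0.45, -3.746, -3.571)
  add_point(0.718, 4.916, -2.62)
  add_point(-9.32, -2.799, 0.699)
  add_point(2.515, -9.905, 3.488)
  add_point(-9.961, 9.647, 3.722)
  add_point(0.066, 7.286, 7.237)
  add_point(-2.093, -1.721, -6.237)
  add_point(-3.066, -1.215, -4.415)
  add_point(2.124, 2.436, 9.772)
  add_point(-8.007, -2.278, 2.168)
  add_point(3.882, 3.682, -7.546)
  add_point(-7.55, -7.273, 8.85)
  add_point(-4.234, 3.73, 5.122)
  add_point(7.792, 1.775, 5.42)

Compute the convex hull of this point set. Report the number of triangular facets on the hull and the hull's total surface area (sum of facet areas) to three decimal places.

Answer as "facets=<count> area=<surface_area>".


facets=20 area=1050.451

Points on the hull: [0, 1, 2, 6, 7, 8, 9, 10, 12, 14, 15, 17] (12 of 18).

Area of each hull facet:
  f1: (p15, p2, p7) → 73.3147
  f2: (p0, p7, p17) → 72.1713
  f3: (p0, p2, p7) → 116.9304
  f4: (p0, p2, p14) → 22.9143
  f5: (p10, p2, p8) → 50.1269
  f6: (p9, p0, p8) → 75.6345
  f7: (p9, p0, p17) → 55.5015
  f8: (p12, p7, p17) → 45.9964
  f9: (p12, p15, p7) → 73.1045
  f10: (p12, p9, p17) → 20.8917
  f11: (p12, p15, p8) → 101.8879
  f12: (p12, p9, p8) → 24.3364
  f13: (p6, p2, p8) → 53.1159
  f14: (p6, p15, p8) → 58.5184
  f15: (p6, p15, p2) → 53.9786
  f16: (p1, p0, p8) → 43.3149
  f17: (p1, p0, p14) → 11.2847
  f18: (p1, p10, p8) → 61.1613
  f19: (p1, p2, p14) → 29.7235
  f20: (p1, p10, p2) → 6.5432
Σ area = 1050.451

Check V−E+F: 12 − 30 + 20 = 2.


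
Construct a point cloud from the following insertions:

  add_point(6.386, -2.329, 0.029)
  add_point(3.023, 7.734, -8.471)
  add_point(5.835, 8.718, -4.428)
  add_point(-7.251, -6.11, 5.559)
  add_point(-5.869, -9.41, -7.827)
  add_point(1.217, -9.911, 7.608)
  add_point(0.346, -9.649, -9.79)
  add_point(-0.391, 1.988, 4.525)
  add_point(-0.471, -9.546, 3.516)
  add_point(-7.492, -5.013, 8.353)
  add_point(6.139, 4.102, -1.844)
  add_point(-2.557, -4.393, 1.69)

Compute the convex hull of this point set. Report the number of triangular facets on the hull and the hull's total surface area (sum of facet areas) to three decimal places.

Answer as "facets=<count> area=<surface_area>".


Extreme-point indices: [0, 1, 2, 3, 4, 5, 6, 7, 9, 10] — 10 of 12 on the boundary.

Area of each hull facet:
  f1: (p6, p2, p0) → 79.6512
  f2: (p5, p7, p9) → 51.3068
  f3: (p5, p6, p0) → 81.0284
  f4: (p5, p4, p6) → 54.9734
  f5: (p10, p2, p0) → 4.0069
  f6: (p10, p7, p2) → 21.6477
  f7: (p10, p5, p0) → 25.2957
  f8: (p10, p5, p7) → 55.4474
  f9: (p1, p6, p2) → 41.6768
  f10: (p1, p4, p6) → 57.3023
  f11: (p1, p4, p9) → 160.7813
  f12: (p1, p7, p9) → 53.1985
  f13: (p1, p7, p2) → 31.6072
  f14: (p3, p4, p9) → 2.7740
  f15: (p3, p5, p9) → 14.3098
  f16: (p3, p5, p4) → 65.8337
Σ area = 800.841

Check V−E+F: 10 − 24 + 16 = 2.

facets=16 area=800.841


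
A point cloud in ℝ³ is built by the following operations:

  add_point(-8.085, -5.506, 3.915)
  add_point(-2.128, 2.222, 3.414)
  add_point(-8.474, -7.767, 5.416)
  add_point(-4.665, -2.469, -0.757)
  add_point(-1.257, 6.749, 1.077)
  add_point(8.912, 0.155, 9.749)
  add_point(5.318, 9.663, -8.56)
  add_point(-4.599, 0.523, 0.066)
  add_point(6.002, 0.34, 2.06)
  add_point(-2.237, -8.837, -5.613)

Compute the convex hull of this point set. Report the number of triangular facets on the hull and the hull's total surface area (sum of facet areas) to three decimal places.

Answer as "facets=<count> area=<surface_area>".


facets=16 area=731.132

Points on the hull: [0, 1, 2, 3, 4, 5, 6, 7, 8, 9] (10 of 10).

Triangle areas on the boundary:
  f1: (p9, p5, p2) → 121.7922
  f2: (p4, p6, p5) → 87.7818
  f3: (p8, p6, p5) → 39.5212
  f4: (p8, p9, p5) → 43.7635
  f5: (p8, p9, p6) → 102.7475
  f6: (p1, p5, p2) → 75.1766
  f7: (p1, p4, p2) → 13.9314
  f8: (p1, p4, p5) → 32.5214
  f9: (p0, p4, p2) → 9.2327
  f10: (p0, p9, p2) → 15.3379
  f11: (p0, p3, p9) → 26.7289
  f12: (p7, p4, p6) → 40.1408
  f13: (p7, p9, p6) → 89.4103
  f14: (p7, p3, p9) → 6.1381
  f15: (p7, p0, p4) → 17.1357
  f16: (p7, p0, p3) → 9.7715
Σ area = 731.132

Euler characteristic 10−24+16 = 2 ✓


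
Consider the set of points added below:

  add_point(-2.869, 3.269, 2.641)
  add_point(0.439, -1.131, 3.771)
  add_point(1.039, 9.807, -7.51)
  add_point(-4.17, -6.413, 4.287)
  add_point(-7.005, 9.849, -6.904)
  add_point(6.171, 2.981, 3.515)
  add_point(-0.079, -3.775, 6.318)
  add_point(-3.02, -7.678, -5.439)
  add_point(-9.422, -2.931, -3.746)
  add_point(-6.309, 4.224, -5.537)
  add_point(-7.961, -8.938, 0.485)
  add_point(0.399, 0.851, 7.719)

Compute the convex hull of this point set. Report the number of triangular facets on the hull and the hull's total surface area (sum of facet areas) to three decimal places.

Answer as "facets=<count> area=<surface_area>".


10 of the 12 inputs are extreme points: [0, 2, 3, 4, 5, 6, 7, 8, 10, 11].

Facet areas (half cross-product norm):
  f1: (p7, p4, p8) → 50.7564
  f2: (p7, p10, p8) → 26.3759
  f3: (p0, p4, p8) → 63.7892
  f4: (p0, p11, p4) → 9.2592
  f5: (p0, p10, p8) → 41.4007
  f6: (p0, p10, p11) → 43.5750
  f7: (p6, p11, p5) → 17.7816
  f8: (p6, p7, p5) → 60.9636
  f9: (p2, p7, p5) → 110.4191
  f10: (p2, p7, p4) → 70.9682
  f11: (p2, p11, p5) → 49.5513
  f12: (p2, p11, p4) → 70.9624
  f13: (p3, p10, p11) → 12.5919
  f14: (p3, p6, p11) → 9.5808
  f15: (p3, p7, p10) → 23.1858
  f16: (p3, p6, p7) → 24.3666
Σ area = 685.528

Euler: V−E+F = 10−24+16 = 2.

facets=16 area=685.528


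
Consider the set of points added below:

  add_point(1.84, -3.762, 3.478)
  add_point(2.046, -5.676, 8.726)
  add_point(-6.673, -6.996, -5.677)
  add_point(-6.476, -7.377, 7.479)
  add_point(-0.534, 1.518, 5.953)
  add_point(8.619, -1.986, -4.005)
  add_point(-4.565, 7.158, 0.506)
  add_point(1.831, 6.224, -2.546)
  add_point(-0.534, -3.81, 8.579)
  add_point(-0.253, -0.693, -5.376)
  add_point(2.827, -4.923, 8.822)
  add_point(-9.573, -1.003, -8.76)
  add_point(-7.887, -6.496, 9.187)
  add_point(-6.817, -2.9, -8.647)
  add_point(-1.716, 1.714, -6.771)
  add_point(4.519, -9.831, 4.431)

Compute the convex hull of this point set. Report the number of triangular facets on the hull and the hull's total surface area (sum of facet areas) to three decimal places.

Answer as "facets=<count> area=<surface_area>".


Hull vertices (14/16): indices [1, 2, 3, 4, 5, 6, 7, 8, 10, 11, 12, 13, 14, 15].

Per-facet area ½‖(b−a)×(c−a)‖:
  f1: (p12, p6, p11) → 107.4354
  f2: (p7, p6, p11) → 47.5831
  f3: (p7, p10, p5) → 75.4100
  f4: (p15, p10, p5) → 41.4809
  f5: (p4, p12, p6) → 47.1883
  f6: (p4, p7, p6) → 30.6737
  f7: (p4, p7, p10) → 31.2831
  f8: (p14, p7, p11) → 18.4063
  f9: (p14, p7, p5) → 37.0957
  f10: (p2, p12, p11) → 51.0905
  f11: (p2, p15, p5) → 88.6142
  f12: (p1, p10, p12) → 3.4886
  f13: (p1, p15, p12) → 30.1185
  f14: (p1, p15, p10) → 3.4287
  f15: (p8, p10, p12) → 8.8163
  f16: (p8, p4, p12) → 21.9215
  f17: (p8, p4, p10) → 10.0153
  f18: (p3, p15, p12) → 7.9158
  f19: (p3, p2, p12) → 11.2603
  f20: (p3, p2, p15) → 74.5489
  f21: (p13, p2, p11) → 7.3283
  f22: (p13, p2, p5) → 40.3955
  f23: (p13, p14, p11) → 11.6102
  f24: (p13, p14, p5) → 34.8075
Σ area = 841.916

Euler characteristic 14−36+24 = 2 ✓

facets=24 area=841.916
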